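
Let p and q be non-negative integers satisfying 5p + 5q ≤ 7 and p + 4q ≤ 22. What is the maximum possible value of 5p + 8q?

(p,q)=(0,1) is feasible, giving 8.
(p,q)=(1,0) is feasible, giving 5.
Maximum is 8 at (p,q)=(0,1).

8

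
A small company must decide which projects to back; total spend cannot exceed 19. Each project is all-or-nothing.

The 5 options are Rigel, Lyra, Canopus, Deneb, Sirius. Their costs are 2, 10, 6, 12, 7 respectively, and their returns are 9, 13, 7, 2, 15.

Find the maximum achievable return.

Rigel + Lyra + Sirius: cost 2 + 10 + 7 = 19 ≤ 19, return 9 + 13 + 15 = 37.
Rigel + Canopus + Sirius: cost 2 + 6 + 7 = 15 ≤ 19, return 9 + 7 + 15 = 31.
Rigel + Lyra + Canopus: cost 2 + 10 + 6 = 18 ≤ 19, return 9 + 13 + 7 = 29.
Best is Rigel, Lyra, and Sirius with total return 37.

37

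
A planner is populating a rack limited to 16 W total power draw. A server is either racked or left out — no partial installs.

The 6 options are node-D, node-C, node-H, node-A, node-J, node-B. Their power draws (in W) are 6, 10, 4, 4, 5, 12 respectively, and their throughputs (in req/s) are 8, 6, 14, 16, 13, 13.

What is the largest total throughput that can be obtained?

43

Allowing fractional choices, the relaxed optimum would be about 47.0, but servers are indivisible.
node-D + node-A + node-J: power draw 6 + 4 + 5 = 15 ≤ 16, throughput 8 + 16 + 13 = 37.
node-D + node-H + node-A: power draw 6 + 4 + 4 = 14 ≤ 16, throughput 8 + 14 + 16 = 38.
node-H + node-A + node-J: power draw 4 + 4 + 5 = 13 ≤ 16, throughput 14 + 16 + 13 = 43.
Best is node-H, node-A, and node-J with total throughput 43.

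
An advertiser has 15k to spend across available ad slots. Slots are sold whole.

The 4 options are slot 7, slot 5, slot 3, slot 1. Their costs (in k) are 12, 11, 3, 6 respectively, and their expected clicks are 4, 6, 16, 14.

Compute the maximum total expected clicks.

30

Allowing fractional choices, the relaxed optimum would be about 33.3, but ad slots are indivisible.
slot 5 + slot 3: cost 11 + 3 = 14 ≤ 15, expected clicks 6 + 16 = 22.
slot 7 + slot 3: cost 12 + 3 = 15 ≤ 15, expected clicks 4 + 16 = 20.
slot 3 + slot 1: cost 3 + 6 = 9 ≤ 15, expected clicks 16 + 14 = 30.
Best is slot 3 and slot 1 with total expected clicks 30.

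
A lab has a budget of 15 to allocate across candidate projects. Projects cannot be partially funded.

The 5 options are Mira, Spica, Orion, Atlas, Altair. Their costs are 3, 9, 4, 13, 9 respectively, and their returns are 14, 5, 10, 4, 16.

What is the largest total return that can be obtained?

Allowing fractional choices, the relaxed optimum would be about 38.2, but projects are indivisible.
Orion + Altair: cost 4 + 9 = 13 ≤ 15, return 10 + 16 = 26.
Mira + Altair: cost 3 + 9 = 12 ≤ 15, return 14 + 16 = 30.
Mira + Orion: cost 3 + 4 = 7 ≤ 15, return 14 + 10 = 24.
Best is Mira and Altair with total return 30.

30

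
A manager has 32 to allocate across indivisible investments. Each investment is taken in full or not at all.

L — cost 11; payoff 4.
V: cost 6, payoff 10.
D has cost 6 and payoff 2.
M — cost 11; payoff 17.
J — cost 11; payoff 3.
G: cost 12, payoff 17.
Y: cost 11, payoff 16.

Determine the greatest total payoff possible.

44

This is an integer program with binary decision variables.
Allowing fractional choices, the relaxed optimum would be about 48.7, but investments are indivisible.
V + G + Y: cost 6 + 12 + 11 = 29 ≤ 32, payoff 10 + 17 + 16 = 43.
V + M + Y: cost 6 + 11 + 11 = 28 ≤ 32, payoff 10 + 17 + 16 = 43.
V + M + G: cost 6 + 11 + 12 = 29 ≤ 32, payoff 10 + 17 + 17 = 44.
Best is V, M, and G with total payoff 44.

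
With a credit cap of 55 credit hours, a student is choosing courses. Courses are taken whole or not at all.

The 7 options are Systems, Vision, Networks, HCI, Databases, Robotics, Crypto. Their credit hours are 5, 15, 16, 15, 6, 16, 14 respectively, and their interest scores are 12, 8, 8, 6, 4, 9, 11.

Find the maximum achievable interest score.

41

Allowing fractional choices, the relaxed optimum would be about 43.5, but courses are indivisible.
Systems + Vision + HCI + Databases + Crypto: credit hours 5 + 15 + 15 + 6 + 14 = 55 ≤ 55, interest score 12 + 8 + 6 + 4 + 11 = 41.
Systems + Networks + Robotics + Crypto: credit hours 5 + 16 + 16 + 14 = 51 ≤ 55, interest score 12 + 8 + 9 + 11 = 40.
Systems + Vision + Robotics + Crypto: credit hours 5 + 15 + 16 + 14 = 50 ≤ 55, interest score 12 + 8 + 9 + 11 = 40.
Best is Systems, Vision, HCI, Databases, and Crypto with total interest score 41.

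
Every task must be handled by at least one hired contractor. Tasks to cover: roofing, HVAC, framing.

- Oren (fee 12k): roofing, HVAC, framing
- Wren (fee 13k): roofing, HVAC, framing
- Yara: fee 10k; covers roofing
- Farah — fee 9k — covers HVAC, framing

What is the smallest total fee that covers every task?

12

Oren alone covers roofing, HVAC, framing — every task.
Total fee: 12.
No cover costs less than 12.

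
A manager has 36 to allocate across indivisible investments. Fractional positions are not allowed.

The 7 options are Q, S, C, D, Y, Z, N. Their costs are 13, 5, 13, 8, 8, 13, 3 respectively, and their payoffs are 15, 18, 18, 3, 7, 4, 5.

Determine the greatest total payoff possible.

This is a 0-1 knapsack instance.
Allowing fractional choices, the relaxed optimum would be about 57.8, but investments are indivisible.
Q + S + C: cost 13 + 5 + 13 = 31 ≤ 36, payoff 15 + 18 + 18 = 51.
Q + S + C + N: cost 13 + 5 + 13 + 3 = 34 ≤ 36, payoff 15 + 18 + 18 + 5 = 56.
S + C + Y + N: cost 5 + 13 + 8 + 3 = 29 ≤ 36, payoff 18 + 18 + 7 + 5 = 48.
Best is Q, S, C, and N with total payoff 56.

56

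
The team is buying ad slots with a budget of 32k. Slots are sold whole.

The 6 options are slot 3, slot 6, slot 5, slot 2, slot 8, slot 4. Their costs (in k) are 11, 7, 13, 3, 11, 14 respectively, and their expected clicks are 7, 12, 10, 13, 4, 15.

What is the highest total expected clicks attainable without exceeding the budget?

40

Allowing fractional choices, the relaxed optimum would be about 46.2, but ad slots are indivisible.
slot 5 + slot 2 + slot 4: cost 13 + 3 + 14 = 30 ≤ 32, expected clicks 10 + 13 + 15 = 38.
slot 6 + slot 2 + slot 4: cost 7 + 3 + 14 = 24 ≤ 32, expected clicks 12 + 13 + 15 = 40.
Best is slot 6, slot 2, and slot 4 with total expected clicks 40.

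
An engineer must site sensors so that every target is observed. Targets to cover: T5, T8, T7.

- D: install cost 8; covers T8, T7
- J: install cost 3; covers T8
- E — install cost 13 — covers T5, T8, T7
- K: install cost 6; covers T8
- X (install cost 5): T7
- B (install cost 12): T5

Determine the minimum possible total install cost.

13

E alone covers T5, T8, T7 — every target.
Total install cost: 13.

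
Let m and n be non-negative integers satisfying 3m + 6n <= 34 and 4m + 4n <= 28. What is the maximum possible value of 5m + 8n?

Relaxing integrality, the LP optimum is 48.00 at (m,n) = (2.67, 4.33), which is not an integer point.
(m,n)=(3,4): 3·3+6·4=33≤34, 4·3+4·4=28≤28, objective 47.
(m,n)=(1,5): 3·1+6·5=33≤34, 4·1+4·5=24≤28, objective 45.
(m,n)=(4,3): 3·4+6·3=30≤34, 4·4+4·3=28≤28, objective 44.
Maximum is 47 at (m,n)=(3,4).

47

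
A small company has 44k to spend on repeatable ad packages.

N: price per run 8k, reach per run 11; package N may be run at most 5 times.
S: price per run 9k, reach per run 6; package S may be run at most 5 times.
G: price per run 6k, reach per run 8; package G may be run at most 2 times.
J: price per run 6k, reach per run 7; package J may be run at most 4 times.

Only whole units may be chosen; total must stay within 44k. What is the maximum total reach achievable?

60

This is a bounded integer knapsack.
4×N, 1×G, and 1×J: price 44 ≤ 44, reach 4·11 + 1·8 + 1·7 = 59.
4×N and 2×G: price 44 ≤ 44, reach 4·11 + 2·8 = 60.
Best is 60.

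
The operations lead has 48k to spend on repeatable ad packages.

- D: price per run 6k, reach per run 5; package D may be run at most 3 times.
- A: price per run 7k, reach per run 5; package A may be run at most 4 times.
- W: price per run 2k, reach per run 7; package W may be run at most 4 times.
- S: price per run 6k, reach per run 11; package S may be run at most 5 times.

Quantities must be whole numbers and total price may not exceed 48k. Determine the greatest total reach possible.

This is a bounded integer knapsack.
1×A, 4×W, and 5×S: price 45 ≤ 48, reach 1·5 + 4·7 + 5·11 = 88.
1×D, 4×W, and 5×S: price 44 ≤ 48, reach 1·5 + 4·7 + 5·11 = 88.
Best is 88.

88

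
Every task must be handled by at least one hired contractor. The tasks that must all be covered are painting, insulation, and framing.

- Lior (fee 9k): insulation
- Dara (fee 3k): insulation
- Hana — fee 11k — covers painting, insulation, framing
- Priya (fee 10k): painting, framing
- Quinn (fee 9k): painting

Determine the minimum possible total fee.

11

The greedy cost-per-new-task heuristic would pick Dara and Priya for 13, but a cheaper cover exists.
Hana alone covers painting, insulation, framing — every task.
Total fee: 11.
No cover costs less than 11.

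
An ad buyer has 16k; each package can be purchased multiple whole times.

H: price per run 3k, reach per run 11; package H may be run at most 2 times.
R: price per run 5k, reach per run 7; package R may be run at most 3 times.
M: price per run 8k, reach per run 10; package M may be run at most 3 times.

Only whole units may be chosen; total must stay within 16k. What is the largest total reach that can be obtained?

Take 2×H and 2×R: price 16 ≤ 16, reach 2·11 + 2·7 = 36.
H has the best ratio (11/3) and is taken to its limit of 2; remaining capacity is filled optimally with the others.

36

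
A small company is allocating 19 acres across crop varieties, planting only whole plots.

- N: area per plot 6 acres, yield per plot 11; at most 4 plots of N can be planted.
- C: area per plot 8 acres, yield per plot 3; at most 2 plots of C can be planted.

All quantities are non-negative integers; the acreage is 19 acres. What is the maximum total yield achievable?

33

2×N: area 12 ≤ 19, yield 2·11 = 22.
3×N: area 18 ≤ 19, yield 3·11 = 33.
Best is 33.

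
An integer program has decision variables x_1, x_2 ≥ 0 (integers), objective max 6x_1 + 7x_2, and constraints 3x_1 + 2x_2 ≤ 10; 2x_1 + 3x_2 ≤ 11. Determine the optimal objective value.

27

The continuous relaxation peaks at (1.6, 2.6) with value 27.80; rounding to a feasible lattice point costs some objective.
(x_1,x_2)=(1,3): 3·1+2·3=9≤10, 2·1+3·3=11≤11, objective 27.
(x_1,x_2)=(2,2): 3·2+2·2=10≤10, 2·2+3·2=10≤11, objective 26.
No feasible integer point exceeds 27.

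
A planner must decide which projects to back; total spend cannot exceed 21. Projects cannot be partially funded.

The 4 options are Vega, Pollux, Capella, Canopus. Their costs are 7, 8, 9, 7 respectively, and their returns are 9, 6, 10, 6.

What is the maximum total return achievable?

19

This is an integer program with binary decision variables.
Vega + Capella: cost 7 + 9 = 16 ≤ 21, return 9 + 10 = 19.
Capella + Canopus: cost 9 + 7 = 16 ≤ 21, return 10 + 6 = 16.
Best is Vega and Capella with total return 19.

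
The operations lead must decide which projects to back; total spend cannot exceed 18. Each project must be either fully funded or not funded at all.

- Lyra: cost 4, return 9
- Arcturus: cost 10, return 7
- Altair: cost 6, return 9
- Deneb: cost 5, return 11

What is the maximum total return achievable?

Altair + Deneb: cost 6 + 5 = 11 ≤ 18, return 9 + 11 = 20.
Lyra + Altair + Deneb: cost 4 + 6 + 5 = 15 ≤ 18, return 9 + 9 + 11 = 29.
Lyra + Deneb: cost 4 + 5 = 9 ≤ 18, return 9 + 11 = 20.
Best is Lyra, Altair, and Deneb with total return 29.

29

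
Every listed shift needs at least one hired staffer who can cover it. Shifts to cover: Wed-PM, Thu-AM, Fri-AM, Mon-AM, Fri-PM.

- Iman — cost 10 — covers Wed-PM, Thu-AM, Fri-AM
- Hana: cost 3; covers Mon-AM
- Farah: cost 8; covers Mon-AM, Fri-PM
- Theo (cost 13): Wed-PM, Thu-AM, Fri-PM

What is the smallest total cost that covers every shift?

The greedy cost-per-new-shift heuristic would pick Hana, Iman, and Farah for 21, but a cheaper cover exists.
Choose Iman and Farah: together they cover Wed-PM, Thu-AM, Fri-AM, Mon-AM, Fri-PM — every shift.
Total cost: 10 + 8 = 18.
No cover costs less than 18.

18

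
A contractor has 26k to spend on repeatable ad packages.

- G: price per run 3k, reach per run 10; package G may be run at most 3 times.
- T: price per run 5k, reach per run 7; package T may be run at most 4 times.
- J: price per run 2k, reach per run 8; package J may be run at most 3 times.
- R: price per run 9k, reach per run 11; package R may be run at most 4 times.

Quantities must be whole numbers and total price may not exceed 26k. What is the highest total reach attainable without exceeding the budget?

3×G, 2×T, and 3×J: price 25 ≤ 26, reach 3·10 + 2·7 + 3·8 = 68.
3×G, 3×J, and 1×R: price 24 ≤ 26, reach 3·10 + 3·8 + 1·11 = 65.
Best is 68.

68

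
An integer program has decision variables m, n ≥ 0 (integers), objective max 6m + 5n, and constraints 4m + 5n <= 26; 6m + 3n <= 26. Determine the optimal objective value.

Relaxing integrality, the LP optimum is 31.78 at (m,n) = (2.89, 2.89), which is not an integer point.
(m,n)=(3,2): 4·3+5·2=22≤26, 6·3+3·2=24≤26, objective 28.
(m,n)=(2,3): 4·2+5·3=23≤26, 6·2+3·3=21≤26, objective 27.
(m,n)=(3,1): 4·3+5·1=17≤26, 6·3+3·1=21≤26, objective 23.
(m,n)=(2,2): 4·2+5·2=18≤26, 6·2+3·2=18≤26, objective 22.
Maximum is 28 at (m,n)=(3,2).

28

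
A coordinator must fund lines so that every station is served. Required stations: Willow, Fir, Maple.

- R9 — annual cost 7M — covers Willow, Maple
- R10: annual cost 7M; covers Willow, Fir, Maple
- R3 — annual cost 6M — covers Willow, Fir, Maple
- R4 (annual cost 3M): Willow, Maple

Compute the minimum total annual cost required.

R3 alone covers Willow, Fir, Maple — every station.
Total annual cost: 6.

6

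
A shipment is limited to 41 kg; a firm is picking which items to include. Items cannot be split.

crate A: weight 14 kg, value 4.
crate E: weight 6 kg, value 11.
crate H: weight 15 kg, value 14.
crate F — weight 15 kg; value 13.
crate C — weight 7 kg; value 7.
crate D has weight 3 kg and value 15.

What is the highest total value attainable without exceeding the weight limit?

Treat it as a binary knapsack problem.
crate E + crate H + crate F + crate D: weight 6 + 15 + 15 + 3 = 39 ≤ 41, value 11 + 14 + 13 + 15 = 53.
crate H + crate F + crate C + crate D: weight 15 + 15 + 7 + 3 = 40 ≤ 41, value 14 + 13 + 7 + 15 = 49.
Best is crate E, crate H, crate F, and crate D with total value 53.

53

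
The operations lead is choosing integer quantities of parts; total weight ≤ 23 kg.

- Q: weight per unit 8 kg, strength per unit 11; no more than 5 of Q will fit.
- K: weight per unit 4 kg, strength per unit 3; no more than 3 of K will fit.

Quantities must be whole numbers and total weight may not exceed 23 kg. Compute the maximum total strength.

This is a bounded integer knapsack.
Q has the best ratio (11/8); taking only Q gives at most 2×11 = 22 (stopped by the weight limit).
Mixing does better — 2×Q and 1×K: weight 20 ≤ 23, strength 2·11 + 1·3 = 25.

25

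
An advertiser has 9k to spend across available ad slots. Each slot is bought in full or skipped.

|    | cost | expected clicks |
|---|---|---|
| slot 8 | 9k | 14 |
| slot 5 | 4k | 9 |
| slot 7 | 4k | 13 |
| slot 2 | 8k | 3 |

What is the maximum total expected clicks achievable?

22

This is a 0-1 knapsack instance.
Take slot 5 and slot 7: cost 4 + 4 = 8 ≤ 9, expected clicks 9 + 13 = 22.
No other feasible combination does better.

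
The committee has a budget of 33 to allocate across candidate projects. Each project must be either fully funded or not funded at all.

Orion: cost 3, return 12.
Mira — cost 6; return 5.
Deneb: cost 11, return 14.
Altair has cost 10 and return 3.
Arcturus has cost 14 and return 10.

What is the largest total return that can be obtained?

Take Orion, Deneb, and Arcturus: cost 3 + 11 + 14 = 28 ≤ 33, return 12 + 14 + 10 = 36.
No other feasible combination does better.

36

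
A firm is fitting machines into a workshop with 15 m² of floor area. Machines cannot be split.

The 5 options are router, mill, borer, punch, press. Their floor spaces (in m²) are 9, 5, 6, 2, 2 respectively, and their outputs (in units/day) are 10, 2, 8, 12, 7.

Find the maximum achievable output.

29

Allowing fractional choices, the relaxed optimum would be about 32.6, but machines are indivisible.
mill + borer + punch + press: floor space 5 + 6 + 2 + 2 = 15 ≤ 15, output 2 + 8 + 12 + 7 = 29.
router + punch + press: floor space 9 + 2 + 2 = 13 ≤ 15, output 10 + 12 + 7 = 29.
borer + punch + press: floor space 6 + 2 + 2 = 10 ≤ 15, output 8 + 12 + 7 = 27.
The maximum output is 29; one optimal choice is router, punch, and press.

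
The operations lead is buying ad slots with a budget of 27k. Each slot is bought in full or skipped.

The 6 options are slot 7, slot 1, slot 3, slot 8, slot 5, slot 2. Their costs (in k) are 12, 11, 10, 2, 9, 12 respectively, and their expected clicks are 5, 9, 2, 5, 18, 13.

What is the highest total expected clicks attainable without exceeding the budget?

36

Allowing fractional choices, the relaxed optimum would be about 39.3, but ad slots are indivisible.
slot 5 + slot 2: cost 9 + 12 = 21 ≤ 27, expected clicks 18 + 13 = 31.
slot 1 + slot 8 + slot 5: cost 11 + 2 + 9 = 22 ≤ 27, expected clicks 9 + 5 + 18 = 32.
slot 8 + slot 5 + slot 2: cost 2 + 9 + 12 = 23 ≤ 27, expected clicks 5 + 18 + 13 = 36.
Best is slot 8, slot 5, and slot 2 with total expected clicks 36.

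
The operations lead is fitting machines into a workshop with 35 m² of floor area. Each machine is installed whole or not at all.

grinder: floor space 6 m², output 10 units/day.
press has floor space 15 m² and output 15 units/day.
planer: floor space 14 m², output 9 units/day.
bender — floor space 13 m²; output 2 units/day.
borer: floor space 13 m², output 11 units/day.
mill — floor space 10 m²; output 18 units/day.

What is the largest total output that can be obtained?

Treat it as a binary knapsack problem.
Take grinder, press, and mill: floor space 6 + 15 + 10 = 31 ≤ 35, output 10 + 15 + 18 = 43.
No other feasible combination does better.

43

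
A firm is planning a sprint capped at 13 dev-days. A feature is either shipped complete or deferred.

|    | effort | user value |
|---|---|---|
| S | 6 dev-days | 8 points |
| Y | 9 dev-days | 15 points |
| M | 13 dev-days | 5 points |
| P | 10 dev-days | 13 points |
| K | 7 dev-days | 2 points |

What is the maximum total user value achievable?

15

Allowing fractional choices, the relaxed optimum would be about 20.3, but features are indivisible.
Y: effort 9 ≤ 13, user value 15.
P: effort 10 ≤ 13, user value 13.
Best is Y with total user value 15.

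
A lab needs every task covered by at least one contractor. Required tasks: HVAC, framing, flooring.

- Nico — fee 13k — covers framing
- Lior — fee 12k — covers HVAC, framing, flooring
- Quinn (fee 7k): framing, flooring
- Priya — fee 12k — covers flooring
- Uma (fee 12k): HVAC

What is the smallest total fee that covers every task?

Lior alone covers HVAC, framing, flooring — every task.
Total fee: 12.

12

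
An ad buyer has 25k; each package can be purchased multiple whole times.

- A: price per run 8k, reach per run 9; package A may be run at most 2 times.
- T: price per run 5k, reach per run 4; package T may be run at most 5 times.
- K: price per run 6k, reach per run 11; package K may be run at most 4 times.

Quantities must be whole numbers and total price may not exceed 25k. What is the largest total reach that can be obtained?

44

1×T and 3×K: price 23 ≤ 25, reach 1·4 + 3·11 = 37.
4×K: price 24 ≤ 25, reach 4·11 = 44.
Best is 44.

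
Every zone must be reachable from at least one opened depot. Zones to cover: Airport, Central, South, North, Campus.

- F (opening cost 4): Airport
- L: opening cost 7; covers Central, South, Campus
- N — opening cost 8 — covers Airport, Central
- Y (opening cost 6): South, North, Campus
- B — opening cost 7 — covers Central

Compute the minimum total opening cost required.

14

The greedy cost-per-new-zone heuristic would pick Y, F, and L for 17, but a cheaper cover exists.
Choose N and Y: together they cover Airport, Central, South, North, Campus — every zone.
Total opening cost: 8 + 6 = 14.
No cover costs less than 14.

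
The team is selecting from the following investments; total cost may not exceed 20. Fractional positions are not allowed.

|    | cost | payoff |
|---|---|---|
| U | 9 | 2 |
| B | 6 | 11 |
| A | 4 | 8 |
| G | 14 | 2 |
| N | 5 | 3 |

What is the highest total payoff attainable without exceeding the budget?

This is an integer program with binary decision variables.
Allowing fractional choices, the relaxed optimum would be about 23.1, but investments are indivisible.
B + A + N: cost 6 + 4 + 5 = 15 ≤ 20, payoff 11 + 8 + 3 = 22.
B + A: cost 6 + 4 = 10 ≤ 20, payoff 11 + 8 = 19.
U + B + A: cost 9 + 6 + 4 = 19 ≤ 20, payoff 2 + 11 + 8 = 21.
Best is B, A, and N with total payoff 22.

22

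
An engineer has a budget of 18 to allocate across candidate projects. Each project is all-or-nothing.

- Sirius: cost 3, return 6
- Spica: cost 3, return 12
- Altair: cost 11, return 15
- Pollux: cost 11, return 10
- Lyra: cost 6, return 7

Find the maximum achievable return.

Sirius + Spica + Pollux: cost 3 + 3 + 11 = 17 ≤ 18, return 6 + 12 + 10 = 28.
Spica + Altair: cost 3 + 11 = 14 ≤ 18, return 12 + 15 = 27.
Sirius + Spica + Altair: cost 3 + 3 + 11 = 17 ≤ 18, return 6 + 12 + 15 = 33.
Best is Sirius, Spica, and Altair with total return 33.

33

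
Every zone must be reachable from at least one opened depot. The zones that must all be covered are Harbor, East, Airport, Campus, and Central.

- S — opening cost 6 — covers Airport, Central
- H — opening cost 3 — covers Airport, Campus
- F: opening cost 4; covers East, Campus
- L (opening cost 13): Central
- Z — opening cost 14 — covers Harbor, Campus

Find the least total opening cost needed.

The greedy cost-per-new-zone heuristic would pick H, F, S, and Z for 27, but a cheaper cover exists.
Choose S, F, and Z: together they cover Harbor, East, Airport, Campus, Central — every zone.
Total opening cost: 6 + 4 + 14 = 24.
No cover costs less than 24.

24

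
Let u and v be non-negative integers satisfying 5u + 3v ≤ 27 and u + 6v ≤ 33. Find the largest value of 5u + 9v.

55

(u,v)=(2,5): 5·2+3·5=25≤27, 1·2+6·5=32≤33, objective 55.
(u,v)=(3,4): 5·3+3·4=27≤27, 1·3+6·4=27≤33, objective 51.
The best lattice point is (2,5), giving 55.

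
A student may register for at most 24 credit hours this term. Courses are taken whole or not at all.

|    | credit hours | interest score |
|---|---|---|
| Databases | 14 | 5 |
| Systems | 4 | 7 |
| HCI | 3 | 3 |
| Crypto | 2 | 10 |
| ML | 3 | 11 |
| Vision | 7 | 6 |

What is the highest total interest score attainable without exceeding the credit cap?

37

Take Systems, HCI, Crypto, ML, and Vision: credit hours 4 + 3 + 2 + 3 + 7 = 19 ≤ 24, interest score 7 + 3 + 10 + 11 + 6 = 37.
No other feasible combination does better.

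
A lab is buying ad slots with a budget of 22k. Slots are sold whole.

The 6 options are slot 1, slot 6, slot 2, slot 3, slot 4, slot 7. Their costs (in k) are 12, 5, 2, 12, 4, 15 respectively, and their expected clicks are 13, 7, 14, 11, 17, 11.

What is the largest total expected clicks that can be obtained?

Take slot 1, slot 2, and slot 4: cost 12 + 2 + 4 = 18 ≤ 22, expected clicks 13 + 14 + 17 = 44.
No other feasible combination does better.

44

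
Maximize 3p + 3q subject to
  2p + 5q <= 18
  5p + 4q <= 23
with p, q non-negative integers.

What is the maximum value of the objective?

(p,q)=(3,2) is feasible, giving 15.
(p,q)=(3,1) is feasible, giving 12.
(p,q)=(2,2) is feasible, giving 12.
No feasible integer point exceeds 15.

15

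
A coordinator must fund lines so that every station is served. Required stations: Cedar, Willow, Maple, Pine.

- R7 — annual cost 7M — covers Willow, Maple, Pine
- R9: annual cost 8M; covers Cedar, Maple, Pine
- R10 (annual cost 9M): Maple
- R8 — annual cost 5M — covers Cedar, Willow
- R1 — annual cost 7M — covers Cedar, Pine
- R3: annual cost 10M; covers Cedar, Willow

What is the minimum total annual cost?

12

Choose R7 and R8: together they cover Cedar, Willow, Maple, Pine — every station.
Total annual cost: 7 + 5 = 12.
No cover costs less than 12.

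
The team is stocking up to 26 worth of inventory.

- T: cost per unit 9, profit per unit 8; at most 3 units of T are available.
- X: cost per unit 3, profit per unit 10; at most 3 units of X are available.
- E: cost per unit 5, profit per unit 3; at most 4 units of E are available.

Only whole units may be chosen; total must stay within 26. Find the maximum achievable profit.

X has the best ratio (10/3); taking only X gives at most 3×10 = 30 (stopped by the supply cap of 3).
Mixing does better — 1×T, 3×X, and 1×E: cost 23 ≤ 26, profit 1·8 + 3·10 + 1·3 = 41.

41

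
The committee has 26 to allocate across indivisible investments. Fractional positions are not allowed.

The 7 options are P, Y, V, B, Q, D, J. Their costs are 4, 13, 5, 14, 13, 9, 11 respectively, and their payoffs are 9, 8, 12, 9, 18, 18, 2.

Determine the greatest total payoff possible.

45

P + V + Q: cost 4 + 5 + 13 = 22 ≤ 26, payoff 9 + 12 + 18 = 39.
P + V + D: cost 4 + 5 + 9 = 18 ≤ 26, payoff 9 + 12 + 18 = 39.
P + Q + D: cost 4 + 13 + 9 = 26 ≤ 26, payoff 9 + 18 + 18 = 45.
Best is P, Q, and D with total payoff 45.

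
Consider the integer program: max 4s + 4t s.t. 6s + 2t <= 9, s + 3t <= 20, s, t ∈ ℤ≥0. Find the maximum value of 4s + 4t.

16

(s,t)=(0,4) is feasible, giving 16.
(s,t)=(0,3) is feasible, giving 12.
The best lattice point is (0,4), giving 16.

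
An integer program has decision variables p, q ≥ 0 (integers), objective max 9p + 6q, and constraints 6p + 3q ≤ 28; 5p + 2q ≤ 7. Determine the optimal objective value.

18

The continuous relaxation peaks at (0, 3.5) with value 21.00; rounding to a feasible lattice point costs some objective.
(p,q)=(0,3): 6·0+3·3=9≤28, 5·0+2·3=6≤7, objective 18.
(p,q)=(0,2): 6·0+3·2=6≤28, 5·0+2·2=4≤7, objective 12.
The best lattice point is (0,3), giving 18.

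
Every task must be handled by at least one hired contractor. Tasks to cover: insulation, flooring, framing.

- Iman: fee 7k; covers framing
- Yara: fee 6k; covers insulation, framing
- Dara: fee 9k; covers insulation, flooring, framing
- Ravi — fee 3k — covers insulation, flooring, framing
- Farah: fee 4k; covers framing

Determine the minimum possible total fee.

3

Ravi alone covers insulation, flooring, framing — every task.
Total fee: 3.
No cover costs less than 3.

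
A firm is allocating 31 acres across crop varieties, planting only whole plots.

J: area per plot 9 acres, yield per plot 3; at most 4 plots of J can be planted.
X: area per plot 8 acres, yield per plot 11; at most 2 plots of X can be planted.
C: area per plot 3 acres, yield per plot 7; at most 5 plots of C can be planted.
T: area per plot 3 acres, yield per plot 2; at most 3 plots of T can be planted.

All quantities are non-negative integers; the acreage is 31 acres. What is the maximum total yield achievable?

2×X, 4×C, and 1×T: area 31 ≤ 31, yield 2·11 + 4·7 + 1·2 = 52.
2×X and 5×C: area 31 ≤ 31, yield 2·11 + 5·7 = 57.
Best is 57.

57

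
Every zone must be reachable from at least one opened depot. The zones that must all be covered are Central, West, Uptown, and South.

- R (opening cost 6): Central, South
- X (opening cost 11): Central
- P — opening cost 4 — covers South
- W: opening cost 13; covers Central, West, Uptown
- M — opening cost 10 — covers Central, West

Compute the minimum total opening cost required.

17

The greedy cost-per-new-zone heuristic would pick R and W for 19, but a cheaper cover exists.
Choose P and W: together they cover Central, West, Uptown, South — every zone.
Total opening cost: 4 + 13 = 17.
No cover costs less than 17.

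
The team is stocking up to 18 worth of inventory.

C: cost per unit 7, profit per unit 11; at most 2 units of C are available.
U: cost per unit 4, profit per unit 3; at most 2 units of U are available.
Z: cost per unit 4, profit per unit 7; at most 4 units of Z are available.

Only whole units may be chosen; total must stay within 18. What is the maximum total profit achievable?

This is a bounded integer knapsack.
Take 2×C and 1×Z: cost 18 ≤ 18, profit 2·11 + 1·7 = 29.
No other integer combination yields more.

29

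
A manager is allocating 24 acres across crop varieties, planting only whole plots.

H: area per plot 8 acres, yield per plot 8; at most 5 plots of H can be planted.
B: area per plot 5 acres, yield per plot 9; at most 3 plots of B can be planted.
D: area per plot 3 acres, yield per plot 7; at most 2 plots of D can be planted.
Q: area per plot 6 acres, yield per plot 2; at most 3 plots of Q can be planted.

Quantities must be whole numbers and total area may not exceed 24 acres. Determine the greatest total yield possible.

This is a bounded integer knapsack.
D has the best ratio (7/3); taking only D gives at most 2×7 = 14 (stopped by the supply cap of 2).
Mixing does better — 3×B and 2×D: area 21 ≤ 24, yield 3·9 + 2·7 = 41.

41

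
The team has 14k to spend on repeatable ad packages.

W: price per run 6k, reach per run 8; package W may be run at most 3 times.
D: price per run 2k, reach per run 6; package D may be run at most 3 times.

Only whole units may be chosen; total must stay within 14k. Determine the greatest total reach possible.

26

This is a bounded integer knapsack.
Take 1×W and 3×D: price 12 ≤ 14, reach 1·8 + 3·6 = 26.
D has the best ratio (6/2) and is taken to its limit of 3; remaining capacity is filled optimally with the others.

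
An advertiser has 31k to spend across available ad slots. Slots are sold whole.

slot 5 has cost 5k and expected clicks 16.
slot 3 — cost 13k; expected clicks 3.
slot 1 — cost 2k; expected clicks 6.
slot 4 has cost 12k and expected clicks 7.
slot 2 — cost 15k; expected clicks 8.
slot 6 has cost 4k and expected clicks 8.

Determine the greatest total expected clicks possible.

38

Take slot 5, slot 1, slot 2, and slot 6: cost 5 + 2 + 15 + 4 = 26 ≤ 31, expected clicks 16 + 6 + 8 + 8 = 38.
No other feasible combination does better.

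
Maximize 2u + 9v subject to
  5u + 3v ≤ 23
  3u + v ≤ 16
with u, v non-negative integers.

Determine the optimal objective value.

Relaxing integrality, the LP optimum is 69.00 at (u,v) = (0, 7.67), which is not an integer point.
(u,v)=(0,7): 5·0+3·7=21≤23, 3·0+1·7=7≤16, objective 63.
(u,v)=(1,6): 5·1+3·6=23≤23, 3·1+1·6=9≤16, objective 56.
(u,v)=(0,6): 5·0+3·6=18≤23, 3·0+1·6=6≤16, objective 54.
No feasible integer point exceeds 63.

63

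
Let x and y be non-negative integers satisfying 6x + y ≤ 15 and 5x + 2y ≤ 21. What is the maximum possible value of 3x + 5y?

50

The continuous relaxation peaks at (0, 10.5) with value 52.50; rounding to a feasible lattice point costs some objective.
(x,y)=(0,10): 6·0+1·10=10≤15, 5·0+2·10=20≤21, objective 50.
(x,y)=(0,9): 6·0+1·9=9≤15, 5·0+2·9=18≤21, objective 45.
No feasible integer point exceeds 50.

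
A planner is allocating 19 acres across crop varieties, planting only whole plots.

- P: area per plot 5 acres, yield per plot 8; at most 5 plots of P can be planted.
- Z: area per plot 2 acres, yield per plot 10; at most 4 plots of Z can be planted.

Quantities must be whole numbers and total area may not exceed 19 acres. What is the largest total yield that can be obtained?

Z has the best ratio (10/2); taking only Z gives at most 4×10 = 40 (stopped by the supply cap of 4).
Mixing does better — 2×P and 4×Z: area 18 ≤ 19, yield 2·8 + 4·10 = 56.

56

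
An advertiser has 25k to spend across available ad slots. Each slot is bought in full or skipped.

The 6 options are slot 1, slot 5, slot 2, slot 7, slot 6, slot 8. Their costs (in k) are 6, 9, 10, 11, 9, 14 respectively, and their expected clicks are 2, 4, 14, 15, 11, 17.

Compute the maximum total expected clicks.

32

Allowing fractional choices, the relaxed optimum would be about 33.9, but ad slots are indivisible.
slot 7 + slot 8: cost 11 + 14 = 25 ≤ 25, expected clicks 15 + 17 = 32.
slot 2 + slot 8: cost 10 + 14 = 24 ≤ 25, expected clicks 14 + 17 = 31.
Best is slot 7 and slot 8 with total expected clicks 32.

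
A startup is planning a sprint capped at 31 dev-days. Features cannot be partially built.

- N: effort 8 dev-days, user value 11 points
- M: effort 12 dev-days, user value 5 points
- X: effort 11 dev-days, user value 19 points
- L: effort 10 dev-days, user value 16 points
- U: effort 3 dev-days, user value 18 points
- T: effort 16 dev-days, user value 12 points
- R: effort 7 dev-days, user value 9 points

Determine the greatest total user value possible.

Allowing fractional choices, the relaxed optimum would be about 62.6, but features are indivisible.
X + L + U + R: effort 11 + 10 + 3 + 7 = 31 ≤ 31, user value 19 + 16 + 18 + 9 = 62.
N + X + U + R: effort 8 + 11 + 3 + 7 = 29 ≤ 31, user value 11 + 19 + 18 + 9 = 57.
N + L + U + R: effort 8 + 10 + 3 + 7 = 28 ≤ 31, user value 11 + 16 + 18 + 9 = 54.
Best is X, L, U, and R with total user value 62.

62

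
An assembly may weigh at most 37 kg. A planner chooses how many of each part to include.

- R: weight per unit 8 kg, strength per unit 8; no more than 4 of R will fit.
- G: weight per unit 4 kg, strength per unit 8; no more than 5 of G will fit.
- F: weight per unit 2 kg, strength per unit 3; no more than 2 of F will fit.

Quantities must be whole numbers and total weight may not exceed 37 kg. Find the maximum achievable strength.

56

G has the best ratio (8/4); taking only G gives at most 5×8 = 40 (stopped by the supply cap of 5).
Mixing does better — 2×R and 5×G: weight 36 ≤ 37, strength 2·8 + 5·8 = 56.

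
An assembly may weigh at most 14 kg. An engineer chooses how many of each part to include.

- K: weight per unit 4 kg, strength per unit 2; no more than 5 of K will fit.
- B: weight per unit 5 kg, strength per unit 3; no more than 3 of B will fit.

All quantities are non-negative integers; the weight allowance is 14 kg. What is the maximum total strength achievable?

This is a bounded integer knapsack.
B has the best ratio (3/5); taking only B gives at most 2×3 = 6 (stopped by the weight limit).
Mixing does better — 1×K and 2×B: weight 14 ≤ 14, strength 1·2 + 2·3 = 8.

8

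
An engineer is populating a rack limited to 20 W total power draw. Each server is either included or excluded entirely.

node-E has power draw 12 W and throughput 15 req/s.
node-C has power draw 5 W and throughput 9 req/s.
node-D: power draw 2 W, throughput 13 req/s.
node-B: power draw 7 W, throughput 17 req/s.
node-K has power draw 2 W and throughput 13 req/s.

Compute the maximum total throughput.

52

node-C + node-D + node-B + node-K: power draw 5 + 2 + 7 + 2 = 16 ≤ 20, throughput 9 + 13 + 17 + 13 = 52.
node-D + node-B + node-K: power draw 2 + 7 + 2 = 11 ≤ 20, throughput 13 + 17 + 13 = 43.
Best is node-C, node-D, node-B, and node-K with total throughput 52.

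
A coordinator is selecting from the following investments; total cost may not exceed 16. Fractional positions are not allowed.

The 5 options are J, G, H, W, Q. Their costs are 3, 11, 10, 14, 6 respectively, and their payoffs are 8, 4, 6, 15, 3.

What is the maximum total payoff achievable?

This is a 0-1 knapsack instance.
Take W: cost 14 ≤ 16, payoff 15.
No other feasible combination does better.

15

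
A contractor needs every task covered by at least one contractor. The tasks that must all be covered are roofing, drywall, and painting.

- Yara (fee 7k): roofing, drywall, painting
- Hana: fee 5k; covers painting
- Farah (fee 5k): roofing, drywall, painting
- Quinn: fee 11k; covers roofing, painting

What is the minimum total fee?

Farah alone covers roofing, drywall, painting — every task.
Total fee: 5.
No cover costs less than 5.

5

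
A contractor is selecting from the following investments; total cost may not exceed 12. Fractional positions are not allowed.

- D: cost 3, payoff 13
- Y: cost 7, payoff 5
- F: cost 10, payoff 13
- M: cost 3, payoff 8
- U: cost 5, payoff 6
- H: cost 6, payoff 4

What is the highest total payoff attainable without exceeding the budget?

27

D + M + H: cost 3 + 3 + 6 = 12 ≤ 12, payoff 13 + 8 + 4 = 25.
D + M + U: cost 3 + 3 + 5 = 11 ≤ 12, payoff 13 + 8 + 6 = 27.
D + M: cost 3 + 3 = 6 ≤ 12, payoff 13 + 8 = 21.
Best is D, M, and U with total payoff 27.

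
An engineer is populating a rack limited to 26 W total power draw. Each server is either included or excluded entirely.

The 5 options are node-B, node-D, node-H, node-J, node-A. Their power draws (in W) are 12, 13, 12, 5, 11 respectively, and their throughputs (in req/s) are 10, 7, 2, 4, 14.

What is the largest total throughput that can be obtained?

Allowing fractional choices, the relaxed optimum would be about 26.4, but servers are indivisible.
node-B + node-A: power draw 12 + 11 = 23 ≤ 26, throughput 10 + 14 = 24.
node-J + node-A: power draw 5 + 11 = 16 ≤ 26, throughput 4 + 14 = 18.
node-D + node-A: power draw 13 + 11 = 24 ≤ 26, throughput 7 + 14 = 21.
Best is node-B and node-A with total throughput 24.

24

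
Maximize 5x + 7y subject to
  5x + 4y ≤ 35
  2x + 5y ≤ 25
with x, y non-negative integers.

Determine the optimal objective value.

(x,y)=(4,3): 5·4+4·3=32≤35, 2·4+5·3=23≤25, objective 41.
(x,y)=(5,2): 5·5+4·2=33≤35, 2·5+5·2=20≤25, objective 39.
(x,y)=(3,3): 5·3+4·3=27≤35, 2·3+5·3=21≤25, objective 36.
Maximum is 41 at (x,y)=(4,3).

41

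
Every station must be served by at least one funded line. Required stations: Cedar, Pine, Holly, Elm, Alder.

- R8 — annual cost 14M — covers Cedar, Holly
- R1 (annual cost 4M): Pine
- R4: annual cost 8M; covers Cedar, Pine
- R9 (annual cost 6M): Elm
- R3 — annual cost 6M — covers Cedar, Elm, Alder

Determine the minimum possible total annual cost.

24

Choose R8, R1, and R3: together they cover Cedar, Pine, Holly, Elm, Alder — every station.
Total annual cost: 14 + 4 + 6 = 24.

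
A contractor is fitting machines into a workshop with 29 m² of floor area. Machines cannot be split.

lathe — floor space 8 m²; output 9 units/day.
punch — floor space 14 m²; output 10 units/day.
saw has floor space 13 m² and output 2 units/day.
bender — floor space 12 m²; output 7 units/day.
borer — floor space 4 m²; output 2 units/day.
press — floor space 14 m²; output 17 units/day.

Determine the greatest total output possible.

28

Take lathe, borer, and press: floor space 8 + 4 + 14 = 26 ≤ 29, output 9 + 2 + 17 = 28.
No other feasible combination does better.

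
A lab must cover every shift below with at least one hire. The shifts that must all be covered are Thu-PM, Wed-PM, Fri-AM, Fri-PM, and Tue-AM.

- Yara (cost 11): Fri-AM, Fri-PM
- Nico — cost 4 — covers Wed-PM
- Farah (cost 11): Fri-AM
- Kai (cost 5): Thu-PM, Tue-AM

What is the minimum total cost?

Choose Yara, Nico, and Kai: together they cover Thu-PM, Wed-PM, Fri-AM, Fri-PM, Tue-AM — every shift.
Total cost: 11 + 4 + 5 = 20.

20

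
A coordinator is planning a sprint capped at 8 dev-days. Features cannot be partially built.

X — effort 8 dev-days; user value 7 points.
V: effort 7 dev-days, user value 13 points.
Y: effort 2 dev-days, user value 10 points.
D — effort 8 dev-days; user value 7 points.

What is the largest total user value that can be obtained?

Allowing fractional choices, the relaxed optimum would be about 21.1, but features are indivisible.
Y: effort 2 ≤ 8, user value 10.
V: effort 7 ≤ 8, user value 13.
X: effort 8 ≤ 8, user value 7.
Best is V with total user value 13.

13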